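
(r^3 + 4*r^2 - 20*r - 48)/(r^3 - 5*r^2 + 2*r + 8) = (r^2 + 8*r + 12)/(r^2 - r - 2)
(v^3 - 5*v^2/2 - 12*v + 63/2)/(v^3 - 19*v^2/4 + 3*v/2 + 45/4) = 2*(2*v + 7)/(4*v + 5)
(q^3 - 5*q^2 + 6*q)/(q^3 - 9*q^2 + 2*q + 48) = q*(q - 2)/(q^2 - 6*q - 16)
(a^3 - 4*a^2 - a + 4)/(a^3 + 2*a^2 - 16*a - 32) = (a^2 - 1)/(a^2 + 6*a + 8)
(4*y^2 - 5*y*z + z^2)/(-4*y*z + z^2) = (-y + z)/z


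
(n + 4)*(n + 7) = n^2 + 11*n + 28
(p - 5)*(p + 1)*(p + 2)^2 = p^4 - 17*p^2 - 36*p - 20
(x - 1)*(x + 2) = x^2 + x - 2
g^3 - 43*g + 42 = (g - 6)*(g - 1)*(g + 7)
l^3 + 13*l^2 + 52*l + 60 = (l + 2)*(l + 5)*(l + 6)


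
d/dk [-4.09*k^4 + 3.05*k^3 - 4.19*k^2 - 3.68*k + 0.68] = -16.36*k^3 + 9.15*k^2 - 8.38*k - 3.68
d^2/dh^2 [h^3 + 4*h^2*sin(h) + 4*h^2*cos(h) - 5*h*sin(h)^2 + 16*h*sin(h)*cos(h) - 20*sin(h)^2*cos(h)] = -4*sqrt(2)*h^2*sin(h + pi/4) - 32*h*sin(2*h) - 10*h*cos(2*h) + 16*sqrt(2)*h*cos(h + pi/4) + 6*h + 8*sin(h) - 10*sin(2*h) + 13*cos(h) + 32*cos(2*h) - 45*cos(3*h)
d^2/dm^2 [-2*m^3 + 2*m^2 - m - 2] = 4 - 12*m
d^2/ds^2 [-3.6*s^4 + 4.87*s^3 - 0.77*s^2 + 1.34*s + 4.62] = -43.2*s^2 + 29.22*s - 1.54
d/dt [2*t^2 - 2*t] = 4*t - 2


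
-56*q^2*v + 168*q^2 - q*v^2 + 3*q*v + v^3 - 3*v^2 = (-8*q + v)*(7*q + v)*(v - 3)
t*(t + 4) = t^2 + 4*t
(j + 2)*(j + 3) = j^2 + 5*j + 6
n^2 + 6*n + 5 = (n + 1)*(n + 5)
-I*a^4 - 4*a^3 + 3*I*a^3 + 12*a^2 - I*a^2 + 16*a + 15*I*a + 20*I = (a - 4)*(a - 5*I)*(a + I)*(-I*a - I)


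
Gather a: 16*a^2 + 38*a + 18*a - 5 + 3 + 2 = 16*a^2 + 56*a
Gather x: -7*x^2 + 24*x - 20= -7*x^2 + 24*x - 20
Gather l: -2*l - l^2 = -l^2 - 2*l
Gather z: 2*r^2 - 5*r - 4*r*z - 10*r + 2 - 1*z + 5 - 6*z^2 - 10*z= 2*r^2 - 15*r - 6*z^2 + z*(-4*r - 11) + 7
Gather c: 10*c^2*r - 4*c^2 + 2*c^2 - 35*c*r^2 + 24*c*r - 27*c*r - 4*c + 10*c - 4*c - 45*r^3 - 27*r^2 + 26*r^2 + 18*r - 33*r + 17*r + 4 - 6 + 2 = c^2*(10*r - 2) + c*(-35*r^2 - 3*r + 2) - 45*r^3 - r^2 + 2*r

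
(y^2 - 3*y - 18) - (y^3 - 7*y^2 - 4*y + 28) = -y^3 + 8*y^2 + y - 46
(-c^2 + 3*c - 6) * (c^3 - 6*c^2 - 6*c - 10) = -c^5 + 9*c^4 - 18*c^3 + 28*c^2 + 6*c + 60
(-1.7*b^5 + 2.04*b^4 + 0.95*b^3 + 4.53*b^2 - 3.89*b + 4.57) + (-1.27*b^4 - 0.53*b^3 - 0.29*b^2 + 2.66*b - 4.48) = -1.7*b^5 + 0.77*b^4 + 0.42*b^3 + 4.24*b^2 - 1.23*b + 0.0899999999999999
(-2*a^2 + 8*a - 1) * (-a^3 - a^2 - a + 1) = 2*a^5 - 6*a^4 - 5*a^3 - 9*a^2 + 9*a - 1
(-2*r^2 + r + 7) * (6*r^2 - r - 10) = -12*r^4 + 8*r^3 + 61*r^2 - 17*r - 70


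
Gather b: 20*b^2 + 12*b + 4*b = 20*b^2 + 16*b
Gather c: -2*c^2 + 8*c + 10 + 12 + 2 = -2*c^2 + 8*c + 24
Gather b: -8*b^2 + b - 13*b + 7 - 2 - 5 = -8*b^2 - 12*b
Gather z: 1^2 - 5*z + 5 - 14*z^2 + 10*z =-14*z^2 + 5*z + 6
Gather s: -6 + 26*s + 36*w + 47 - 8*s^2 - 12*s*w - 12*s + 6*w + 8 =-8*s^2 + s*(14 - 12*w) + 42*w + 49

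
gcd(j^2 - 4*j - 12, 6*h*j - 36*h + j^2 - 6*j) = j - 6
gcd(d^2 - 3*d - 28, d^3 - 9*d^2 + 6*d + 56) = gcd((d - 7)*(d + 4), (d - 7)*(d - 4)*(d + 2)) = d - 7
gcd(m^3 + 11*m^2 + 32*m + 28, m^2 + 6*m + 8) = m + 2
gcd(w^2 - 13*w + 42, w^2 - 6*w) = w - 6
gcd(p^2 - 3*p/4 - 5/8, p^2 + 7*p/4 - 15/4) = p - 5/4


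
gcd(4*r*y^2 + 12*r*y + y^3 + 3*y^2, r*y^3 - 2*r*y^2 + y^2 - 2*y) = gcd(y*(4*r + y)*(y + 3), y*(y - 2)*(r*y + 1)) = y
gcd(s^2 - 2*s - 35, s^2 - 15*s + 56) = s - 7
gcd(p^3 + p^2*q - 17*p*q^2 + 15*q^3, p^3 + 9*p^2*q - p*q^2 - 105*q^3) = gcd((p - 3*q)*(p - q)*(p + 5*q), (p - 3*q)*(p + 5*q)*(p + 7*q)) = p^2 + 2*p*q - 15*q^2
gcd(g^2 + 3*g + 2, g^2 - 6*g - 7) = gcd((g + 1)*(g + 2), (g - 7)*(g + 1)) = g + 1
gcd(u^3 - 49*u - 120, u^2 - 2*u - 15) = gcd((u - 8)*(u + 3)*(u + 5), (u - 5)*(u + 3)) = u + 3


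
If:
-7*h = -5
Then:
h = 5/7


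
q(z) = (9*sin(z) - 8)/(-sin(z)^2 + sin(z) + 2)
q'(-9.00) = -15.46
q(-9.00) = -8.26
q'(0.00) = 6.50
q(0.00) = -4.00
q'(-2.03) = -234.22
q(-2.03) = -53.55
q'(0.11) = 5.50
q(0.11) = -3.34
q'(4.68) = -667107.52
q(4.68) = -10803.30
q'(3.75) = -25.75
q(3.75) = -11.93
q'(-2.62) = -19.98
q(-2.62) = -9.96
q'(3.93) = -47.57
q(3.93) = -18.26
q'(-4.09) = -2.38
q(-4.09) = -0.32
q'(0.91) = 2.48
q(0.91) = -0.41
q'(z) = (2*sin(z)*cos(z) - cos(z))*(9*sin(z) - 8)/(-sin(z)^2 + sin(z) + 2)^2 + 9*cos(z)/(-sin(z)^2 + sin(z) + 2) = (9*sin(z)^2 - 16*sin(z) + 26)*cos(z)/(sin(z) + cos(z)^2 + 1)^2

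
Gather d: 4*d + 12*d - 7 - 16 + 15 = 16*d - 8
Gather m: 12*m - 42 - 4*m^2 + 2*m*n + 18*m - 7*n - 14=-4*m^2 + m*(2*n + 30) - 7*n - 56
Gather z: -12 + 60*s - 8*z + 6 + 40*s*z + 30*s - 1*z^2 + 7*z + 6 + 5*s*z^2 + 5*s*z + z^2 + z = 5*s*z^2 + 45*s*z + 90*s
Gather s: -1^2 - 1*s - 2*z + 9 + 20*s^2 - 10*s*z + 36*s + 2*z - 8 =20*s^2 + s*(35 - 10*z)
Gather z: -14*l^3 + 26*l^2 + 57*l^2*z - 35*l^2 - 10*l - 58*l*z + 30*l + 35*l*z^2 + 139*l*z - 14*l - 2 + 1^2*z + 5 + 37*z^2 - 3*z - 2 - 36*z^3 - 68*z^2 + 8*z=-14*l^3 - 9*l^2 + 6*l - 36*z^3 + z^2*(35*l - 31) + z*(57*l^2 + 81*l + 6) + 1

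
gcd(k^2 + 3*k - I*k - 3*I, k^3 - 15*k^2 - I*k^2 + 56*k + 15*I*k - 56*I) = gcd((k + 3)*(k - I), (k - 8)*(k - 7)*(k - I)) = k - I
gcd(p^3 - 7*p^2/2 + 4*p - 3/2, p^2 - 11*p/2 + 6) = p - 3/2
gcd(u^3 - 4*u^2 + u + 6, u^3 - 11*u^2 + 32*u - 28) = u - 2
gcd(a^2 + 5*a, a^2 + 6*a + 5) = a + 5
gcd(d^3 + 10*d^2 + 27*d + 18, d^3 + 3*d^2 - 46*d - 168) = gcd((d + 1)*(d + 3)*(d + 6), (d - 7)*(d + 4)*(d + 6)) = d + 6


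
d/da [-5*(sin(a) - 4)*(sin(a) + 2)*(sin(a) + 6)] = 5*(-3*sin(a)^2 - 8*sin(a) + 20)*cos(a)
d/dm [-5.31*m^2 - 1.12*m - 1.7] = -10.62*m - 1.12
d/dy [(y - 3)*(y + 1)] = 2*y - 2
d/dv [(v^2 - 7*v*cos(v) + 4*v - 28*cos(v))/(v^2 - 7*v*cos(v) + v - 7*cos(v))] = -3/(v^2 + 2*v + 1)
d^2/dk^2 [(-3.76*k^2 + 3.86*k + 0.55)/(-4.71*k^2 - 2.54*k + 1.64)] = (-261.22602*k^3 + 101.054934*k^2 - 218.376324*k - 27.52624)/(104.487111*k^6 + 169.042842*k^5 - 17.984664*k^4 - 101.332792*k^3 + 6.262176*k^2 + 20.494752*k - 4.410944)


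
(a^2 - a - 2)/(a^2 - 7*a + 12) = (a^2 - a - 2)/(a^2 - 7*a + 12)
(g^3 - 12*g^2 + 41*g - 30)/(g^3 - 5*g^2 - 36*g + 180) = (g - 1)/(g + 6)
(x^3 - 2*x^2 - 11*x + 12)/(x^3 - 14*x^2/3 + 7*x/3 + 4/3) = 3*(x + 3)/(3*x + 1)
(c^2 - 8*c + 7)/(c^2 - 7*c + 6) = (c - 7)/(c - 6)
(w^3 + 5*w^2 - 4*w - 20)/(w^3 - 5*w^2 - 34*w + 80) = (w + 2)/(w - 8)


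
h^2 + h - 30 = (h - 5)*(h + 6)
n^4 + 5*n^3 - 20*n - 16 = (n - 2)*(n + 1)*(n + 2)*(n + 4)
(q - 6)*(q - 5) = q^2 - 11*q + 30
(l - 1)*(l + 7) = l^2 + 6*l - 7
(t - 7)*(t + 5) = t^2 - 2*t - 35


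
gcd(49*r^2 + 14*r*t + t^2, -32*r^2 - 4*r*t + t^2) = 1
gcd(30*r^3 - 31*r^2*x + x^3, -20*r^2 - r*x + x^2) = -5*r + x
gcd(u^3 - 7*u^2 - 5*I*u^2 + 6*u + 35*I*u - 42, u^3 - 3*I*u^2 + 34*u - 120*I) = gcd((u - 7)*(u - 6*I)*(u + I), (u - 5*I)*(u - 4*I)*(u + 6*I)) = 1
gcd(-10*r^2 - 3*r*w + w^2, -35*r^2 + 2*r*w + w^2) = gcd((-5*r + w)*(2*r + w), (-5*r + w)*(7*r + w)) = 5*r - w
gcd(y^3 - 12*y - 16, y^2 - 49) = 1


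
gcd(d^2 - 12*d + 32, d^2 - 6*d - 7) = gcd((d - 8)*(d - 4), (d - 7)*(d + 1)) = 1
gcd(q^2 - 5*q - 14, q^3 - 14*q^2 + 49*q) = q - 7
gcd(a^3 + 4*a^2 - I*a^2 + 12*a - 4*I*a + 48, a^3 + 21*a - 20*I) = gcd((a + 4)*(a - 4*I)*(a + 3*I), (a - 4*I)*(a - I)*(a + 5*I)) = a - 4*I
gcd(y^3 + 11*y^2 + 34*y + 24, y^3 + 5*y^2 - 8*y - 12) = y^2 + 7*y + 6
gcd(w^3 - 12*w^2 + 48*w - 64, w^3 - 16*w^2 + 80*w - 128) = w^2 - 8*w + 16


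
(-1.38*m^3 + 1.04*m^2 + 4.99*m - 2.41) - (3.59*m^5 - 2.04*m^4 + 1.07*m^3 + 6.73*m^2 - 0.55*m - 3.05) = -3.59*m^5 + 2.04*m^4 - 2.45*m^3 - 5.69*m^2 + 5.54*m + 0.64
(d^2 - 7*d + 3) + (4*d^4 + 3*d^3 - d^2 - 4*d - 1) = 4*d^4 + 3*d^3 - 11*d + 2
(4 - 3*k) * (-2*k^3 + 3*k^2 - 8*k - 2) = 6*k^4 - 17*k^3 + 36*k^2 - 26*k - 8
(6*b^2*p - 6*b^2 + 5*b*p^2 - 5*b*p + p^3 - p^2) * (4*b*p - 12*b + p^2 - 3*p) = 24*b^3*p^2 - 96*b^3*p + 72*b^3 + 26*b^2*p^3 - 104*b^2*p^2 + 78*b^2*p + 9*b*p^4 - 36*b*p^3 + 27*b*p^2 + p^5 - 4*p^4 + 3*p^3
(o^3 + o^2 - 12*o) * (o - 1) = o^4 - 13*o^2 + 12*o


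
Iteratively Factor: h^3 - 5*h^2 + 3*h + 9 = (h - 3)*(h^2 - 2*h - 3) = (h - 3)*(h + 1)*(h - 3)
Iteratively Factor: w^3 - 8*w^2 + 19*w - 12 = (w - 3)*(w^2 - 5*w + 4) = (w - 3)*(w - 1)*(w - 4)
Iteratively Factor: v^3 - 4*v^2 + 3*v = (v - 1)*(v^2 - 3*v) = v*(v - 1)*(v - 3)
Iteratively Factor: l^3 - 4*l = (l - 2)*(l^2 + 2*l) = (l - 2)*(l + 2)*(l)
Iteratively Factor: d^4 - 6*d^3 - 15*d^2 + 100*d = (d)*(d^3 - 6*d^2 - 15*d + 100) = d*(d - 5)*(d^2 - d - 20) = d*(d - 5)*(d + 4)*(d - 5)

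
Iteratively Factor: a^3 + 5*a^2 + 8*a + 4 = (a + 2)*(a^2 + 3*a + 2) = (a + 2)^2*(a + 1)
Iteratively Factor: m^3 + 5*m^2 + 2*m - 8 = (m + 4)*(m^2 + m - 2) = (m + 2)*(m + 4)*(m - 1)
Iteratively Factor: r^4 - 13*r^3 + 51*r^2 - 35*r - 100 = (r + 1)*(r^3 - 14*r^2 + 65*r - 100) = (r - 5)*(r + 1)*(r^2 - 9*r + 20) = (r - 5)^2*(r + 1)*(r - 4)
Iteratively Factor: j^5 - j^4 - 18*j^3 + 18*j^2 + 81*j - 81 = (j + 3)*(j^4 - 4*j^3 - 6*j^2 + 36*j - 27) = (j - 3)*(j + 3)*(j^3 - j^2 - 9*j + 9) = (j - 3)*(j + 3)^2*(j^2 - 4*j + 3) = (j - 3)^2*(j + 3)^2*(j - 1)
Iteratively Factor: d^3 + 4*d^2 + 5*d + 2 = (d + 1)*(d^2 + 3*d + 2) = (d + 1)*(d + 2)*(d + 1)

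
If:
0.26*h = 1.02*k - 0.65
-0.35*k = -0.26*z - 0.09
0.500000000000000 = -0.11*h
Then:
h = -4.55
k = -0.52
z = -1.05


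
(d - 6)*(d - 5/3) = d^2 - 23*d/3 + 10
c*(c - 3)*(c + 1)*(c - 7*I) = c^4 - 2*c^3 - 7*I*c^3 - 3*c^2 + 14*I*c^2 + 21*I*c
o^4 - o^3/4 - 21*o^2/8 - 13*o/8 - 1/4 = (o - 2)*(o + 1/4)*(o + 1/2)*(o + 1)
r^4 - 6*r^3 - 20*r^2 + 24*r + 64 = (r - 8)*(r - 2)*(r + 2)^2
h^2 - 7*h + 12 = (h - 4)*(h - 3)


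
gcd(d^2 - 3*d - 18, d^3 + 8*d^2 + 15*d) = d + 3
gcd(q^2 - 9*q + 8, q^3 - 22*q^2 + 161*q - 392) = q - 8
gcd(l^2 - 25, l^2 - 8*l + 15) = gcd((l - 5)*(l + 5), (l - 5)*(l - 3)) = l - 5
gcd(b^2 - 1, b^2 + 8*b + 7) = b + 1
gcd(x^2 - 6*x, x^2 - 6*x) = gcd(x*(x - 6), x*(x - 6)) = x^2 - 6*x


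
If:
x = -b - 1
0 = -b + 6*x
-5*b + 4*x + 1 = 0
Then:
No Solution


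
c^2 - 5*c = c*(c - 5)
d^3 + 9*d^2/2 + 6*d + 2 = (d + 1/2)*(d + 2)^2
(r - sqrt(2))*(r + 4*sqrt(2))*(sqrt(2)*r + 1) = sqrt(2)*r^3 + 7*r^2 - 5*sqrt(2)*r - 8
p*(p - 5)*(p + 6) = p^3 + p^2 - 30*p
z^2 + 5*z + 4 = (z + 1)*(z + 4)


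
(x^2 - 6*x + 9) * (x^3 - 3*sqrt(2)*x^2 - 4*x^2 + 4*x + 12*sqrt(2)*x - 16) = x^5 - 10*x^4 - 3*sqrt(2)*x^4 + 37*x^3 + 30*sqrt(2)*x^3 - 99*sqrt(2)*x^2 - 76*x^2 + 132*x + 108*sqrt(2)*x - 144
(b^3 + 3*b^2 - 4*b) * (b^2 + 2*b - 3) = b^5 + 5*b^4 - b^3 - 17*b^2 + 12*b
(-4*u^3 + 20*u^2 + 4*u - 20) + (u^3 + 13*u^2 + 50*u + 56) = -3*u^3 + 33*u^2 + 54*u + 36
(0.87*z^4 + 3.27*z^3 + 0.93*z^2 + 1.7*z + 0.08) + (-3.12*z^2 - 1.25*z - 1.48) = 0.87*z^4 + 3.27*z^3 - 2.19*z^2 + 0.45*z - 1.4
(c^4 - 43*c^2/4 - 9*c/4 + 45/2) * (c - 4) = c^5 - 4*c^4 - 43*c^3/4 + 163*c^2/4 + 63*c/2 - 90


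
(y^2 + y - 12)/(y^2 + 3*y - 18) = (y + 4)/(y + 6)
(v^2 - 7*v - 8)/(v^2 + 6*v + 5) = (v - 8)/(v + 5)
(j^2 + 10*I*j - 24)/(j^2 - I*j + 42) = (j + 4*I)/(j - 7*I)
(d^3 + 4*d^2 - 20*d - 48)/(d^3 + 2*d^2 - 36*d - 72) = (d - 4)/(d - 6)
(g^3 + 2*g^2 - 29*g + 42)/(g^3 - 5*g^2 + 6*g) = (g + 7)/g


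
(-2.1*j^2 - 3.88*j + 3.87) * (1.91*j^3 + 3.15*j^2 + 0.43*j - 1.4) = -4.011*j^5 - 14.0258*j^4 - 5.7333*j^3 + 13.4621*j^2 + 7.0961*j - 5.418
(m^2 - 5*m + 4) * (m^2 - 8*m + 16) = m^4 - 13*m^3 + 60*m^2 - 112*m + 64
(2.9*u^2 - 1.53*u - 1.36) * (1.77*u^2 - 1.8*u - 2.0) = 5.133*u^4 - 7.9281*u^3 - 5.4532*u^2 + 5.508*u + 2.72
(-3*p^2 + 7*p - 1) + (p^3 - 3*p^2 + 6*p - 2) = p^3 - 6*p^2 + 13*p - 3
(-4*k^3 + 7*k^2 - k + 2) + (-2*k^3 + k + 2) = -6*k^3 + 7*k^2 + 4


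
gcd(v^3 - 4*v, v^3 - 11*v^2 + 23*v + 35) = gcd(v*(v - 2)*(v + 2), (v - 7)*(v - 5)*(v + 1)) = 1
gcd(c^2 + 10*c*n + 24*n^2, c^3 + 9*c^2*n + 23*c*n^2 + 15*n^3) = 1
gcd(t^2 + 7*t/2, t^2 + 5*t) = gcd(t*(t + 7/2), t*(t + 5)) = t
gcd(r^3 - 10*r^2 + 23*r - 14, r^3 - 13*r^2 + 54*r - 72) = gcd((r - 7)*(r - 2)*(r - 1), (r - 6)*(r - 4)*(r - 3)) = 1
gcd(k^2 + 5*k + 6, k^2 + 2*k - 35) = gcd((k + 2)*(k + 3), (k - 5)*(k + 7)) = 1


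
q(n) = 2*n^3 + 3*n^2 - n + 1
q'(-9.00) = 431.00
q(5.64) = 449.60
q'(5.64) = 223.70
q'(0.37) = 2.04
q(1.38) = 10.59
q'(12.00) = 935.00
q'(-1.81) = 7.80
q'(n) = 6*n^2 + 6*n - 1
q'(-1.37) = 2.04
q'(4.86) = 169.88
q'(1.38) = 18.71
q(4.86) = 296.58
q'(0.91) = 9.43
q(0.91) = 4.08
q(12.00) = 3877.00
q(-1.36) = 2.88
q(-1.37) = 2.86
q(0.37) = 1.14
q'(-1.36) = 1.94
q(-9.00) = -1205.00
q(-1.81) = 0.78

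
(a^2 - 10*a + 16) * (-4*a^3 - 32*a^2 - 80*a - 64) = -4*a^5 + 8*a^4 + 176*a^3 + 224*a^2 - 640*a - 1024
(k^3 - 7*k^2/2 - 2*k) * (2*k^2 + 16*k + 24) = 2*k^5 + 9*k^4 - 36*k^3 - 116*k^2 - 48*k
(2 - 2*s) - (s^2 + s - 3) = -s^2 - 3*s + 5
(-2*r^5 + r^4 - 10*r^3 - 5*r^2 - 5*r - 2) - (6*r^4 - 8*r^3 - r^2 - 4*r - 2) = -2*r^5 - 5*r^4 - 2*r^3 - 4*r^2 - r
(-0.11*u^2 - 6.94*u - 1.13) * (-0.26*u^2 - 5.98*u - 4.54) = 0.0286*u^4 + 2.4622*u^3 + 42.2944*u^2 + 38.265*u + 5.1302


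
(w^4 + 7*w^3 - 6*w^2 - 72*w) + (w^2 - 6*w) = w^4 + 7*w^3 - 5*w^2 - 78*w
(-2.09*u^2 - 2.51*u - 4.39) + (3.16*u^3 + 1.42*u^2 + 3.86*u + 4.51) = 3.16*u^3 - 0.67*u^2 + 1.35*u + 0.12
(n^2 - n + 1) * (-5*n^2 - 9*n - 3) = -5*n^4 - 4*n^3 + n^2 - 6*n - 3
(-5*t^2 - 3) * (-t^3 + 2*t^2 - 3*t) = 5*t^5 - 10*t^4 + 18*t^3 - 6*t^2 + 9*t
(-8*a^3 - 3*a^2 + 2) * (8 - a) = 8*a^4 - 61*a^3 - 24*a^2 - 2*a + 16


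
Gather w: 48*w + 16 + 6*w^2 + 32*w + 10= 6*w^2 + 80*w + 26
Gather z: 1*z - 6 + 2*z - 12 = 3*z - 18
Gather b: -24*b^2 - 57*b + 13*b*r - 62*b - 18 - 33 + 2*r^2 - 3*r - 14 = -24*b^2 + b*(13*r - 119) + 2*r^2 - 3*r - 65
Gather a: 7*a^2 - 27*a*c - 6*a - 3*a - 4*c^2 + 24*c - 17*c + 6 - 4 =7*a^2 + a*(-27*c - 9) - 4*c^2 + 7*c + 2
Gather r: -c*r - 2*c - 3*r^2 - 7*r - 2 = -2*c - 3*r^2 + r*(-c - 7) - 2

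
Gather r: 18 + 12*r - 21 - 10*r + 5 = 2*r + 2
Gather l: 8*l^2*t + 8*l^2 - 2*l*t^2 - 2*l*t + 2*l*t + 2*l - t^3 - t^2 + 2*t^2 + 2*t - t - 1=l^2*(8*t + 8) + l*(2 - 2*t^2) - t^3 + t^2 + t - 1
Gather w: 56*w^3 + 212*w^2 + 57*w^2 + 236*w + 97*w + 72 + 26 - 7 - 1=56*w^3 + 269*w^2 + 333*w + 90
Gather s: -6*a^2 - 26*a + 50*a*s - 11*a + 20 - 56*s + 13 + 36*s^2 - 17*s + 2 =-6*a^2 - 37*a + 36*s^2 + s*(50*a - 73) + 35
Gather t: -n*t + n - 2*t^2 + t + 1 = n - 2*t^2 + t*(1 - n) + 1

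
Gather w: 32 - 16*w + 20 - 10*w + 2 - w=54 - 27*w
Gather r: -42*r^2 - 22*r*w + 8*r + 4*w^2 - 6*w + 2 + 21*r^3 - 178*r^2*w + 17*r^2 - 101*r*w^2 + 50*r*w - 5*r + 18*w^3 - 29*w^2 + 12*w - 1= 21*r^3 + r^2*(-178*w - 25) + r*(-101*w^2 + 28*w + 3) + 18*w^3 - 25*w^2 + 6*w + 1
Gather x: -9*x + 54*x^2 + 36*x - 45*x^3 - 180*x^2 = -45*x^3 - 126*x^2 + 27*x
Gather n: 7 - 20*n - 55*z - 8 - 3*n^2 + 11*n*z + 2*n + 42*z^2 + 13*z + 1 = -3*n^2 + n*(11*z - 18) + 42*z^2 - 42*z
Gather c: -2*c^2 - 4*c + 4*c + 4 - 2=2 - 2*c^2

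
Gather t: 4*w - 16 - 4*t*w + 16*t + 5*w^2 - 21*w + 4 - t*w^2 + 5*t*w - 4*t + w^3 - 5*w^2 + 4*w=t*(-w^2 + w + 12) + w^3 - 13*w - 12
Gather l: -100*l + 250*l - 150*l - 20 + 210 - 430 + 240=0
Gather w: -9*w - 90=-9*w - 90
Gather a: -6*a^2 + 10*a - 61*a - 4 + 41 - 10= -6*a^2 - 51*a + 27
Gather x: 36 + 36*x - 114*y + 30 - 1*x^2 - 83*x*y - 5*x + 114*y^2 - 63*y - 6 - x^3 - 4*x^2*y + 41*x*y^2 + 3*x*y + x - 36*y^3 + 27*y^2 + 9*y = -x^3 + x^2*(-4*y - 1) + x*(41*y^2 - 80*y + 32) - 36*y^3 + 141*y^2 - 168*y + 60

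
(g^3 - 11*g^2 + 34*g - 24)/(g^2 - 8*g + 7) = (g^2 - 10*g + 24)/(g - 7)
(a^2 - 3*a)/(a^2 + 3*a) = (a - 3)/(a + 3)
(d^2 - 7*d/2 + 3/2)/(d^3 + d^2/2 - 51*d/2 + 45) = (2*d - 1)/(2*d^2 + 7*d - 30)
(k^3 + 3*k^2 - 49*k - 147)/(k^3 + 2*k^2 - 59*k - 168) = (k - 7)/(k - 8)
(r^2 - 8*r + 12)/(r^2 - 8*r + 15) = (r^2 - 8*r + 12)/(r^2 - 8*r + 15)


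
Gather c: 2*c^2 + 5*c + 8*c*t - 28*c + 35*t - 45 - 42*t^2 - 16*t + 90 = 2*c^2 + c*(8*t - 23) - 42*t^2 + 19*t + 45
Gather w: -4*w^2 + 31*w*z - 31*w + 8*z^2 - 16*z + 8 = -4*w^2 + w*(31*z - 31) + 8*z^2 - 16*z + 8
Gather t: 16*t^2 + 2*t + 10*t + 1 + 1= 16*t^2 + 12*t + 2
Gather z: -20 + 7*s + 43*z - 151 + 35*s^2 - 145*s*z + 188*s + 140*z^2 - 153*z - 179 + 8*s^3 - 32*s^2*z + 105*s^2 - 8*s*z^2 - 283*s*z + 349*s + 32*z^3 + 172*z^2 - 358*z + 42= 8*s^3 + 140*s^2 + 544*s + 32*z^3 + z^2*(312 - 8*s) + z*(-32*s^2 - 428*s - 468) - 308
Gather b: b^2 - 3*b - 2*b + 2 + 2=b^2 - 5*b + 4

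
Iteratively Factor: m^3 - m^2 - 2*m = (m - 2)*(m^2 + m) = (m - 2)*(m + 1)*(m)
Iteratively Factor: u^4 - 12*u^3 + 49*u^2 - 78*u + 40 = (u - 2)*(u^3 - 10*u^2 + 29*u - 20) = (u - 5)*(u - 2)*(u^2 - 5*u + 4) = (u - 5)*(u - 4)*(u - 2)*(u - 1)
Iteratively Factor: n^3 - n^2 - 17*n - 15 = (n - 5)*(n^2 + 4*n + 3) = (n - 5)*(n + 1)*(n + 3)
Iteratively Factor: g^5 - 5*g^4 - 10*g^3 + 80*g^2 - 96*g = (g - 3)*(g^4 - 2*g^3 - 16*g^2 + 32*g) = (g - 3)*(g - 2)*(g^3 - 16*g) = g*(g - 3)*(g - 2)*(g^2 - 16) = g*(g - 4)*(g - 3)*(g - 2)*(g + 4)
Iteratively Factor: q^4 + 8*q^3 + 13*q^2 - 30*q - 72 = (q - 2)*(q^3 + 10*q^2 + 33*q + 36) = (q - 2)*(q + 3)*(q^2 + 7*q + 12) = (q - 2)*(q + 3)*(q + 4)*(q + 3)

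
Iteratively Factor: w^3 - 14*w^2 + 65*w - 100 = (w - 5)*(w^2 - 9*w + 20) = (w - 5)^2*(w - 4)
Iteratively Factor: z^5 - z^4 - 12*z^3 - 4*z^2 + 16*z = (z)*(z^4 - z^3 - 12*z^2 - 4*z + 16) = z*(z - 4)*(z^3 + 3*z^2 - 4) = z*(z - 4)*(z + 2)*(z^2 + z - 2) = z*(z - 4)*(z - 1)*(z + 2)*(z + 2)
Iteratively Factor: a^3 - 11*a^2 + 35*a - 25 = (a - 5)*(a^2 - 6*a + 5) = (a - 5)*(a - 1)*(a - 5)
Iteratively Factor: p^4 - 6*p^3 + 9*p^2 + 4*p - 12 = (p - 3)*(p^3 - 3*p^2 + 4) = (p - 3)*(p - 2)*(p^2 - p - 2) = (p - 3)*(p - 2)^2*(p + 1)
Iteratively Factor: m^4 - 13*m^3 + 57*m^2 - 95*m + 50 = (m - 5)*(m^3 - 8*m^2 + 17*m - 10) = (m - 5)^2*(m^2 - 3*m + 2) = (m - 5)^2*(m - 1)*(m - 2)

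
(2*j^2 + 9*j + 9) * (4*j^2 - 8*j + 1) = 8*j^4 + 20*j^3 - 34*j^2 - 63*j + 9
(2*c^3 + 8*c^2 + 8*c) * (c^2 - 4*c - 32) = 2*c^5 - 88*c^3 - 288*c^2 - 256*c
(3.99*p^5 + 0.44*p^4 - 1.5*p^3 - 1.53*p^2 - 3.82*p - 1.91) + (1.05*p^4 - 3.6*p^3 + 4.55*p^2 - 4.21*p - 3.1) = 3.99*p^5 + 1.49*p^4 - 5.1*p^3 + 3.02*p^2 - 8.03*p - 5.01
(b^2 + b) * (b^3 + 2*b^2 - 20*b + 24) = b^5 + 3*b^4 - 18*b^3 + 4*b^2 + 24*b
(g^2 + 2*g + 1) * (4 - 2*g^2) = -2*g^4 - 4*g^3 + 2*g^2 + 8*g + 4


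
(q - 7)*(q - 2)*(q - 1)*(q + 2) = q^4 - 8*q^3 + 3*q^2 + 32*q - 28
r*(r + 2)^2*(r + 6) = r^4 + 10*r^3 + 28*r^2 + 24*r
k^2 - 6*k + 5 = (k - 5)*(k - 1)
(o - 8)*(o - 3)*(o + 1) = o^3 - 10*o^2 + 13*o + 24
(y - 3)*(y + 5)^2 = y^3 + 7*y^2 - 5*y - 75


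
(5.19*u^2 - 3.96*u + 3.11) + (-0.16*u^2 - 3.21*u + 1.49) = 5.03*u^2 - 7.17*u + 4.6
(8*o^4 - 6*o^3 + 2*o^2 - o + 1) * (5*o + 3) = 40*o^5 - 6*o^4 - 8*o^3 + o^2 + 2*o + 3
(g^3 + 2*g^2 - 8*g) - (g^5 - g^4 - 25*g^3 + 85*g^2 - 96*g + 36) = -g^5 + g^4 + 26*g^3 - 83*g^2 + 88*g - 36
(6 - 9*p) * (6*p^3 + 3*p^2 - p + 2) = -54*p^4 + 9*p^3 + 27*p^2 - 24*p + 12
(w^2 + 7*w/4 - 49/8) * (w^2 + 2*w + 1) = w^4 + 15*w^3/4 - 13*w^2/8 - 21*w/2 - 49/8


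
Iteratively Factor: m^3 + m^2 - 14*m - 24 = (m - 4)*(m^2 + 5*m + 6) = (m - 4)*(m + 3)*(m + 2)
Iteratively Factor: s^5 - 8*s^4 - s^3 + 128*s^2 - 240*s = (s - 3)*(s^4 - 5*s^3 - 16*s^2 + 80*s) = (s - 5)*(s - 3)*(s^3 - 16*s) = (s - 5)*(s - 4)*(s - 3)*(s^2 + 4*s) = s*(s - 5)*(s - 4)*(s - 3)*(s + 4)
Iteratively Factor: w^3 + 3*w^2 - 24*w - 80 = (w + 4)*(w^2 - w - 20) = (w - 5)*(w + 4)*(w + 4)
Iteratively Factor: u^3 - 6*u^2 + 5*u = (u - 1)*(u^2 - 5*u) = (u - 5)*(u - 1)*(u)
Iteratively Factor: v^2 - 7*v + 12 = (v - 3)*(v - 4)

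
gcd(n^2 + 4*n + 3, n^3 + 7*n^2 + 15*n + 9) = n^2 + 4*n + 3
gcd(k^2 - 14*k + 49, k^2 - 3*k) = 1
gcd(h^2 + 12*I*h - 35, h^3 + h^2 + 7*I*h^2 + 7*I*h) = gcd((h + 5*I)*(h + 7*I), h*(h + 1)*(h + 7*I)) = h + 7*I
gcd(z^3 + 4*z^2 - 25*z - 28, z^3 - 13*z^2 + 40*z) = 1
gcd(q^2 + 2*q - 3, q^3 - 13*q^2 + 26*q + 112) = 1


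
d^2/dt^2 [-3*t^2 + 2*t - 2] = -6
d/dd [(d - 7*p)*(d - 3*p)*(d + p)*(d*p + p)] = p*(4*d^3 - 27*d^2*p + 3*d^2 + 22*d*p^2 - 18*d*p + 21*p^3 + 11*p^2)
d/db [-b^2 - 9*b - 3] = -2*b - 9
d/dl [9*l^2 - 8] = 18*l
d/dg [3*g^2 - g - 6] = 6*g - 1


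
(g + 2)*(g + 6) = g^2 + 8*g + 12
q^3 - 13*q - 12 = (q - 4)*(q + 1)*(q + 3)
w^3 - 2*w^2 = w^2*(w - 2)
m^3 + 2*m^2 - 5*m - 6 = (m - 2)*(m + 1)*(m + 3)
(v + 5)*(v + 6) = v^2 + 11*v + 30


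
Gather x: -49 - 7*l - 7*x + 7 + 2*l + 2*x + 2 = -5*l - 5*x - 40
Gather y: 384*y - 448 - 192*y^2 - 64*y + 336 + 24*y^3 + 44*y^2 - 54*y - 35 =24*y^3 - 148*y^2 + 266*y - 147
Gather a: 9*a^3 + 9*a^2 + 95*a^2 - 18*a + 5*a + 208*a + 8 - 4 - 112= 9*a^3 + 104*a^2 + 195*a - 108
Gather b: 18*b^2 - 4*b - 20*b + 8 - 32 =18*b^2 - 24*b - 24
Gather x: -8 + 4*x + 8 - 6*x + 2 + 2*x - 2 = 0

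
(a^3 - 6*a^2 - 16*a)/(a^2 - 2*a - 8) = a*(a - 8)/(a - 4)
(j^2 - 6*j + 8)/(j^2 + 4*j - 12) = (j - 4)/(j + 6)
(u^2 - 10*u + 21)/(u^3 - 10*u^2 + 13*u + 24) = (u - 7)/(u^2 - 7*u - 8)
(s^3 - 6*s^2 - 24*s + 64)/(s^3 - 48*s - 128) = (s - 2)/(s + 4)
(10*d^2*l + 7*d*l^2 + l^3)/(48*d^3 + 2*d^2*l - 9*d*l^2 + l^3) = l*(5*d + l)/(24*d^2 - 11*d*l + l^2)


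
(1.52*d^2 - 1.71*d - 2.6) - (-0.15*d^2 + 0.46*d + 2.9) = 1.67*d^2 - 2.17*d - 5.5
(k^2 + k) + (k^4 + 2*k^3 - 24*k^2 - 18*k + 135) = k^4 + 2*k^3 - 23*k^2 - 17*k + 135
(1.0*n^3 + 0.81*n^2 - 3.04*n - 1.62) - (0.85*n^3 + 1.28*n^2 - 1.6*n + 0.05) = 0.15*n^3 - 0.47*n^2 - 1.44*n - 1.67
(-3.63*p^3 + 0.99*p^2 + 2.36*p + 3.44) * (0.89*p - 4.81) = -3.2307*p^4 + 18.3414*p^3 - 2.6615*p^2 - 8.29*p - 16.5464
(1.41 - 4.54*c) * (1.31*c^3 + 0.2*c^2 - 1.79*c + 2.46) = -5.9474*c^4 + 0.9391*c^3 + 8.4086*c^2 - 13.6923*c + 3.4686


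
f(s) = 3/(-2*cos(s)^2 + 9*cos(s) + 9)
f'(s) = 3*(-4*sin(s)*cos(s) + 9*sin(s))/(-2*cos(s)^2 + 9*cos(s) + 9)^2 = 3*(9 - 4*cos(s))*sin(s)/(9*cos(s) - cos(2*s) + 8)^2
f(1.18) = 0.25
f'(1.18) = 0.14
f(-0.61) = 0.20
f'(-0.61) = -0.04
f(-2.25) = 1.17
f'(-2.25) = -4.11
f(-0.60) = 0.20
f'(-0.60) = -0.04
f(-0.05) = 0.19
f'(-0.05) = -0.00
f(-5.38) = 0.22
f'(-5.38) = 0.08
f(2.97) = -1.66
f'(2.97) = 2.02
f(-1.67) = 0.37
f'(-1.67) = -0.43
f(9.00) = -3.49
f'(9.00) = 21.11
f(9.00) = -3.49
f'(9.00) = 21.11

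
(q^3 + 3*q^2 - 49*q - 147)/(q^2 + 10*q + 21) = q - 7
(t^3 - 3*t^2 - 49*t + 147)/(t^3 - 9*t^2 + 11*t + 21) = (t + 7)/(t + 1)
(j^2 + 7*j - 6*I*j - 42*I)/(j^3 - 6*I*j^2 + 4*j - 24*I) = (j + 7)/(j^2 + 4)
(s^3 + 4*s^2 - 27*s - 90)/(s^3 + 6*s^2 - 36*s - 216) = (s^2 - 2*s - 15)/(s^2 - 36)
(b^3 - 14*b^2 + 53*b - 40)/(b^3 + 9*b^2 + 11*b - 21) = (b^2 - 13*b + 40)/(b^2 + 10*b + 21)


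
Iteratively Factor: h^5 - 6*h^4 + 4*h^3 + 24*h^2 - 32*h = (h - 2)*(h^4 - 4*h^3 - 4*h^2 + 16*h) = (h - 4)*(h - 2)*(h^3 - 4*h) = h*(h - 4)*(h - 2)*(h^2 - 4) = h*(h - 4)*(h - 2)^2*(h + 2)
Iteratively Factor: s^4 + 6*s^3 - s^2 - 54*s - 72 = (s + 3)*(s^3 + 3*s^2 - 10*s - 24) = (s - 3)*(s + 3)*(s^2 + 6*s + 8) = (s - 3)*(s + 3)*(s + 4)*(s + 2)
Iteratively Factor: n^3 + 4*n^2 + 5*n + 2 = (n + 2)*(n^2 + 2*n + 1) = (n + 1)*(n + 2)*(n + 1)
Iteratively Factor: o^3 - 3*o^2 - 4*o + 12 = (o - 2)*(o^2 - o - 6) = (o - 3)*(o - 2)*(o + 2)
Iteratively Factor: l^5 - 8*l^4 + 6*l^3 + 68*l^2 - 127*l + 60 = (l - 1)*(l^4 - 7*l^3 - l^2 + 67*l - 60) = (l - 1)*(l + 3)*(l^3 - 10*l^2 + 29*l - 20) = (l - 5)*(l - 1)*(l + 3)*(l^2 - 5*l + 4) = (l - 5)*(l - 1)^2*(l + 3)*(l - 4)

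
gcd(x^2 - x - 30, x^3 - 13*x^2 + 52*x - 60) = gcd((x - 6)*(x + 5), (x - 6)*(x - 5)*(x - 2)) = x - 6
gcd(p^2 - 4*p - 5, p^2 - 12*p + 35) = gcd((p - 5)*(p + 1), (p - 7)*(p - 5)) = p - 5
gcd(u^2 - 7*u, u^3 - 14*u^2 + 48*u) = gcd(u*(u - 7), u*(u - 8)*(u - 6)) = u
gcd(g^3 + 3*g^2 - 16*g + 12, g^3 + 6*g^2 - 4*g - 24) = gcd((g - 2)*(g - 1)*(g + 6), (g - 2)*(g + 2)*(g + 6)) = g^2 + 4*g - 12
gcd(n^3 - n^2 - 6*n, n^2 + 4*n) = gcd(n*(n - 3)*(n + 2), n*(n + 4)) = n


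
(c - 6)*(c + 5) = c^2 - c - 30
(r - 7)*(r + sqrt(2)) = r^2 - 7*r + sqrt(2)*r - 7*sqrt(2)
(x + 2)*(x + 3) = x^2 + 5*x + 6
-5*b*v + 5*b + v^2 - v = (-5*b + v)*(v - 1)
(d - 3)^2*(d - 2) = d^3 - 8*d^2 + 21*d - 18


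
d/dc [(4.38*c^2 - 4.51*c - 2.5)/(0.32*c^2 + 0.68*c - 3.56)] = (4.4216*c^2 - 29.5856*c + 17.7556)/(0.1024*c^4 + 0.4352*c^3 - 1.816*c^2 - 4.8416*c + 12.6736)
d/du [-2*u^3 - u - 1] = -6*u^2 - 1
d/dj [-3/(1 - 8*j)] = -24/(8*j - 1)^2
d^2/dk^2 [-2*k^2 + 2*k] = -4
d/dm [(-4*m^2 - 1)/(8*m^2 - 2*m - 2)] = (4*m^2 + 16*m - 1)/(2*(16*m^4 - 8*m^3 - 7*m^2 + 2*m + 1))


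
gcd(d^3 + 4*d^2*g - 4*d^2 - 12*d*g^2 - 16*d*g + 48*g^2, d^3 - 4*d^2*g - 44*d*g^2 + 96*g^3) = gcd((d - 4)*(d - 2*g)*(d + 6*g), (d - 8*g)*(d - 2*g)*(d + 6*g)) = d^2 + 4*d*g - 12*g^2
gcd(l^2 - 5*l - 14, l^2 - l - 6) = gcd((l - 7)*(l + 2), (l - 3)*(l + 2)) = l + 2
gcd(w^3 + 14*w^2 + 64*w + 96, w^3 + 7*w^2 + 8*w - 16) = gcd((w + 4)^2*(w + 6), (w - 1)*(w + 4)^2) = w^2 + 8*w + 16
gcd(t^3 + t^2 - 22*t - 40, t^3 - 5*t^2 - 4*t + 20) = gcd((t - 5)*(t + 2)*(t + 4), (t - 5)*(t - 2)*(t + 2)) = t^2 - 3*t - 10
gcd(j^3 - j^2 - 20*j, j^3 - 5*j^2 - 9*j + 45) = j - 5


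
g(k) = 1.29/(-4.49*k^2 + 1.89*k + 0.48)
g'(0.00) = -10.58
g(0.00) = 2.69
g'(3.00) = 0.03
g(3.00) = -0.04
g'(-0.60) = -1.82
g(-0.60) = -0.57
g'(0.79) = 9.77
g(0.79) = -1.56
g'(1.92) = 0.13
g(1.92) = -0.10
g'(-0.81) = -0.74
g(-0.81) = -0.32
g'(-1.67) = -0.09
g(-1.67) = -0.08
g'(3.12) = 0.02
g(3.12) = -0.03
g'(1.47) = 0.35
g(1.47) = -0.20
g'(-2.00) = -0.06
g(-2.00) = -0.06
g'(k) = 1.29*(8.98*k - 1.89)/(-4.49*k^2 + 1.89*k + 0.48)^2 = (11.5842*k - 2.4381)/(-4.49*k^2 + 1.89*k + 0.48)^2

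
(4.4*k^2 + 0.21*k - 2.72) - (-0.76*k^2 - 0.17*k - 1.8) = 5.16*k^2 + 0.38*k - 0.92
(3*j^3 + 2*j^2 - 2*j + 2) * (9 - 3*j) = -9*j^4 + 21*j^3 + 24*j^2 - 24*j + 18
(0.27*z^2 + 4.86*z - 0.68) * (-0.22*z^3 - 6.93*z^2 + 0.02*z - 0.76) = -0.0594*z^5 - 2.9403*z^4 - 33.5248*z^3 + 4.6044*z^2 - 3.7072*z + 0.5168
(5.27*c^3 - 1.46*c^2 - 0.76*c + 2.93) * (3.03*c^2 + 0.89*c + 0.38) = 15.9681*c^5 + 0.2665*c^4 - 1.5996*c^3 + 7.6467*c^2 + 2.3189*c + 1.1134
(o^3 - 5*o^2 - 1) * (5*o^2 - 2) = 5*o^5 - 25*o^4 - 2*o^3 + 5*o^2 + 2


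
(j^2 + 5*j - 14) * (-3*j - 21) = -3*j^3 - 36*j^2 - 63*j + 294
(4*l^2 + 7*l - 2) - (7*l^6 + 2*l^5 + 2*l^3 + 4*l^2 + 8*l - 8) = -7*l^6 - 2*l^5 - 2*l^3 - l + 6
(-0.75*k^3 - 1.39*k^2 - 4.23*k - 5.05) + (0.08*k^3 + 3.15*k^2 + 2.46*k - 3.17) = -0.67*k^3 + 1.76*k^2 - 1.77*k - 8.22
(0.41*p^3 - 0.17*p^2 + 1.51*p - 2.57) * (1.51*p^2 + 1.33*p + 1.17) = 0.6191*p^5 + 0.2886*p^4 + 2.5337*p^3 - 2.0713*p^2 - 1.6514*p - 3.0069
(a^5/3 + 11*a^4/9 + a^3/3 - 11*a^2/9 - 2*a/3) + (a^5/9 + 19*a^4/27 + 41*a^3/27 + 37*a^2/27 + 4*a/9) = 4*a^5/9 + 52*a^4/27 + 50*a^3/27 + 4*a^2/27 - 2*a/9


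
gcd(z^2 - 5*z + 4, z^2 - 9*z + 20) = z - 4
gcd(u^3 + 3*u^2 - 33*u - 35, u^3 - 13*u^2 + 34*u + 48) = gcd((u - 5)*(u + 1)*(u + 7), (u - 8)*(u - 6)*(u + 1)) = u + 1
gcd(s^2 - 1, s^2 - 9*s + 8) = s - 1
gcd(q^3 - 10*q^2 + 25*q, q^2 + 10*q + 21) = 1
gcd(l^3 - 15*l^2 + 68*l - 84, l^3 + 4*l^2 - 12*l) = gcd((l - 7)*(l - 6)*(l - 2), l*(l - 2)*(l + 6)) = l - 2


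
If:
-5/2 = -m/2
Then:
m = 5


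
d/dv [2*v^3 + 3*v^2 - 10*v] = 6*v^2 + 6*v - 10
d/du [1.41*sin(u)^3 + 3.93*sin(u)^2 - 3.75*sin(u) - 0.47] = (4.23*sin(u)^2 + 7.86*sin(u) - 3.75)*cos(u)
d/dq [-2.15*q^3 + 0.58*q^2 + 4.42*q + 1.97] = -6.45*q^2 + 1.16*q + 4.42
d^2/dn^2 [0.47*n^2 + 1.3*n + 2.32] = 0.940000000000000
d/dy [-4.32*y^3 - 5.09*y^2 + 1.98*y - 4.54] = -12.96*y^2 - 10.18*y + 1.98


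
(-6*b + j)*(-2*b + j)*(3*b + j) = 36*b^3 - 12*b^2*j - 5*b*j^2 + j^3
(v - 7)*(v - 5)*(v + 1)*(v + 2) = v^4 - 9*v^3 + v^2 + 81*v + 70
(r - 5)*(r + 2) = r^2 - 3*r - 10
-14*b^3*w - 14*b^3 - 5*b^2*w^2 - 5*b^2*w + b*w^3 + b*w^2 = (-7*b + w)*(2*b + w)*(b*w + b)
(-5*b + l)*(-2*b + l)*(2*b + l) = 20*b^3 - 4*b^2*l - 5*b*l^2 + l^3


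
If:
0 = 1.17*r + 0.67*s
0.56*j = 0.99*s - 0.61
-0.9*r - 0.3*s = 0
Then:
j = -1.09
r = 0.00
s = 0.00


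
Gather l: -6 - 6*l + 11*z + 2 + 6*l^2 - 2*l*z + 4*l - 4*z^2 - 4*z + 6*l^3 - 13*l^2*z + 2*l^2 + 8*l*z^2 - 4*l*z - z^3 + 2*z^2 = 6*l^3 + l^2*(8 - 13*z) + l*(8*z^2 - 6*z - 2) - z^3 - 2*z^2 + 7*z - 4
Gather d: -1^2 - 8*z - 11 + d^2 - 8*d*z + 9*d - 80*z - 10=d^2 + d*(9 - 8*z) - 88*z - 22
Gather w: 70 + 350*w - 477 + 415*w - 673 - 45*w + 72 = 720*w - 1008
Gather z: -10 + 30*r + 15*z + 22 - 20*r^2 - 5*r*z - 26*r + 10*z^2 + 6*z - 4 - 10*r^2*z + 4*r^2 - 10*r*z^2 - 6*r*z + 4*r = -16*r^2 + 8*r + z^2*(10 - 10*r) + z*(-10*r^2 - 11*r + 21) + 8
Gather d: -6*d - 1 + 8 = 7 - 6*d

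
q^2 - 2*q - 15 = (q - 5)*(q + 3)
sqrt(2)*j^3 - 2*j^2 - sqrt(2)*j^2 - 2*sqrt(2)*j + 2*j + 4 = (j - 2)*(j - sqrt(2))*(sqrt(2)*j + sqrt(2))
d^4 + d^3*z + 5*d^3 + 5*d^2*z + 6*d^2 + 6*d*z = d*(d + 2)*(d + 3)*(d + z)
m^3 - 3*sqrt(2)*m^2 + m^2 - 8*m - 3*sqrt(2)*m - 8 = (m + 1)*(m - 4*sqrt(2))*(m + sqrt(2))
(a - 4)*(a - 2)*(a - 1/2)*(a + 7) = a^4 + a^3/2 - 69*a^2/2 + 73*a - 28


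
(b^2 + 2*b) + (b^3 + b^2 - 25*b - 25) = b^3 + 2*b^2 - 23*b - 25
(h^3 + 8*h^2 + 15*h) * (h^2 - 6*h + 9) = h^5 + 2*h^4 - 24*h^3 - 18*h^2 + 135*h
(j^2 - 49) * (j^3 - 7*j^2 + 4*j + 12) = j^5 - 7*j^4 - 45*j^3 + 355*j^2 - 196*j - 588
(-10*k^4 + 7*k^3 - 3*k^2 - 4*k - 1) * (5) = -50*k^4 + 35*k^3 - 15*k^2 - 20*k - 5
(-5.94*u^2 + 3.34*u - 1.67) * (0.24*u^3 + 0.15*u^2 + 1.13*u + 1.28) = -1.4256*u^5 - 0.0894*u^4 - 6.612*u^3 - 4.0795*u^2 + 2.3881*u - 2.1376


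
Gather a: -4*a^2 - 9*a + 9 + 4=-4*a^2 - 9*a + 13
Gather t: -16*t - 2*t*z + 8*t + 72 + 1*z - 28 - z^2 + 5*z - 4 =t*(-2*z - 8) - z^2 + 6*z + 40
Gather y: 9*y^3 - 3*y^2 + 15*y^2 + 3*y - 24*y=9*y^3 + 12*y^2 - 21*y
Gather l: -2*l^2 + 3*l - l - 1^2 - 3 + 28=-2*l^2 + 2*l + 24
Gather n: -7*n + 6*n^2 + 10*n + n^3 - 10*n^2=n^3 - 4*n^2 + 3*n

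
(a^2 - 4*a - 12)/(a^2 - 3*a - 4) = (-a^2 + 4*a + 12)/(-a^2 + 3*a + 4)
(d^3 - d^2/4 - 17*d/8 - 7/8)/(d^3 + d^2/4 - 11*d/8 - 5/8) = (4*d - 7)/(4*d - 5)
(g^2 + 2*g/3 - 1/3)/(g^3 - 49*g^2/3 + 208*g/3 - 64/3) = (g + 1)/(g^2 - 16*g + 64)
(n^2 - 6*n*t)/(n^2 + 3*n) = (n - 6*t)/(n + 3)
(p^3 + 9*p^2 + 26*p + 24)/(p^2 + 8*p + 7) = (p^3 + 9*p^2 + 26*p + 24)/(p^2 + 8*p + 7)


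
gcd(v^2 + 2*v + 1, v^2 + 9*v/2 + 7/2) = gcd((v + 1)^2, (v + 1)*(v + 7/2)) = v + 1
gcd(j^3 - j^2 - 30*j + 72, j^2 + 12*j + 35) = 1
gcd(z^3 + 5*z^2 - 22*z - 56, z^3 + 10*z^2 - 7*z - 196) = z^2 + 3*z - 28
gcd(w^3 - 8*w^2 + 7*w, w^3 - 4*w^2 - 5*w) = w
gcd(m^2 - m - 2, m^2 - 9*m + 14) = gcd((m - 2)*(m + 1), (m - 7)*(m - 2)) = m - 2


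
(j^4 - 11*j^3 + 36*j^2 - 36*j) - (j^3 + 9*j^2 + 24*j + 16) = j^4 - 12*j^3 + 27*j^2 - 60*j - 16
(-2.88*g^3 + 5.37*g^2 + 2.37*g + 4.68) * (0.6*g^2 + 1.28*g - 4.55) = -1.728*g^5 - 0.4644*g^4 + 21.3996*g^3 - 18.5919*g^2 - 4.7931*g - 21.294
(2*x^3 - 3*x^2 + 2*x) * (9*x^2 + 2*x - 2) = 18*x^5 - 23*x^4 + 8*x^3 + 10*x^2 - 4*x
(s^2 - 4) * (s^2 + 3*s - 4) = s^4 + 3*s^3 - 8*s^2 - 12*s + 16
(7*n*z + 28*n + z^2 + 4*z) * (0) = 0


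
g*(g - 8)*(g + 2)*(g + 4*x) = g^4 + 4*g^3*x - 6*g^3 - 24*g^2*x - 16*g^2 - 64*g*x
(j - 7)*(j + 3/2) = j^2 - 11*j/2 - 21/2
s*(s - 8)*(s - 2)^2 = s^4 - 12*s^3 + 36*s^2 - 32*s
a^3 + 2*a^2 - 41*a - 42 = (a - 6)*(a + 1)*(a + 7)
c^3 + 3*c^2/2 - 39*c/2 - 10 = (c - 4)*(c + 1/2)*(c + 5)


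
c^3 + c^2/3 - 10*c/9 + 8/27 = (c - 2/3)*(c - 1/3)*(c + 4/3)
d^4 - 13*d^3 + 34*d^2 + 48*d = d*(d - 8)*(d - 6)*(d + 1)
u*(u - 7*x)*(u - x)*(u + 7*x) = u^4 - u^3*x - 49*u^2*x^2 + 49*u*x^3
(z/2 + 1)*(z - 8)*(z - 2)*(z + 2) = z^4/2 - 3*z^3 - 10*z^2 + 12*z + 32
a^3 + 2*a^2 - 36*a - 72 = (a - 6)*(a + 2)*(a + 6)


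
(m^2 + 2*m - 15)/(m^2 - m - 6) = (m + 5)/(m + 2)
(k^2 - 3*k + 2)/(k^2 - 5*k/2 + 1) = 2*(k - 1)/(2*k - 1)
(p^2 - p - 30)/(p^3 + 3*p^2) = (p^2 - p - 30)/(p^2*(p + 3))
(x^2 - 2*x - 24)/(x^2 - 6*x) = (x + 4)/x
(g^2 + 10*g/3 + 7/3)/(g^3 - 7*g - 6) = (g + 7/3)/(g^2 - g - 6)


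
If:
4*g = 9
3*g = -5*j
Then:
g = 9/4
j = -27/20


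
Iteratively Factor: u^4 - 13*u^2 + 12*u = (u - 1)*(u^3 + u^2 - 12*u) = (u - 3)*(u - 1)*(u^2 + 4*u) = u*(u - 3)*(u - 1)*(u + 4)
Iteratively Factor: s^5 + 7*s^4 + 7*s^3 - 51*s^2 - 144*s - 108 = (s + 2)*(s^4 + 5*s^3 - 3*s^2 - 45*s - 54) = (s - 3)*(s + 2)*(s^3 + 8*s^2 + 21*s + 18) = (s - 3)*(s + 2)*(s + 3)*(s^2 + 5*s + 6) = (s - 3)*(s + 2)^2*(s + 3)*(s + 3)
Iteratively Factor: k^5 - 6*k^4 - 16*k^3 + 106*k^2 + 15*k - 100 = (k - 5)*(k^4 - k^3 - 21*k^2 + k + 20) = (k - 5)*(k + 4)*(k^3 - 5*k^2 - k + 5) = (k - 5)*(k + 1)*(k + 4)*(k^2 - 6*k + 5) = (k - 5)*(k - 1)*(k + 1)*(k + 4)*(k - 5)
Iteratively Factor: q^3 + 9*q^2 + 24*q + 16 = (q + 1)*(q^2 + 8*q + 16) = (q + 1)*(q + 4)*(q + 4)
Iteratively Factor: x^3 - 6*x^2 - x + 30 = (x + 2)*(x^2 - 8*x + 15) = (x - 5)*(x + 2)*(x - 3)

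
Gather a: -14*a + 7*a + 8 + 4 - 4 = 8 - 7*a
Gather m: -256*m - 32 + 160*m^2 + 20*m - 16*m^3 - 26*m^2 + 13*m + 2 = -16*m^3 + 134*m^2 - 223*m - 30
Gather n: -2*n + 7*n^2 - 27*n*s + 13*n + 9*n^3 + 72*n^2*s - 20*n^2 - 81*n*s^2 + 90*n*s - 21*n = 9*n^3 + n^2*(72*s - 13) + n*(-81*s^2 + 63*s - 10)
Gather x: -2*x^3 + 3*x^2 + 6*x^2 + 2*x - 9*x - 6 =-2*x^3 + 9*x^2 - 7*x - 6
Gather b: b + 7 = b + 7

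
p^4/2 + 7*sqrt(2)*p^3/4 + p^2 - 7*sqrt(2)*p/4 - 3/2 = (p/2 + 1/2)*(p - 1)*(p + sqrt(2)/2)*(p + 3*sqrt(2))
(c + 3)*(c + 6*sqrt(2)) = c^2 + 3*c + 6*sqrt(2)*c + 18*sqrt(2)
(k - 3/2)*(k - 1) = k^2 - 5*k/2 + 3/2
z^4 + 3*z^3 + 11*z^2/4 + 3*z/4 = z*(z + 1/2)*(z + 1)*(z + 3/2)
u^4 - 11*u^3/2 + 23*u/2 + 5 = (u - 5)*(u - 2)*(u + 1/2)*(u + 1)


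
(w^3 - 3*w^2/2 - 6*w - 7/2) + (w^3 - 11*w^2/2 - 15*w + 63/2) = 2*w^3 - 7*w^2 - 21*w + 28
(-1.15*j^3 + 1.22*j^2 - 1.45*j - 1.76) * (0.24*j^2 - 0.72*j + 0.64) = -0.276*j^5 + 1.1208*j^4 - 1.9624*j^3 + 1.4024*j^2 + 0.3392*j - 1.1264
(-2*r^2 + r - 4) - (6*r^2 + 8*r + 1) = -8*r^2 - 7*r - 5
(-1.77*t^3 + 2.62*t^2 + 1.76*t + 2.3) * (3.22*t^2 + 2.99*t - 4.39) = -5.6994*t^5 + 3.1441*t^4 + 21.2713*t^3 + 1.1666*t^2 - 0.849399999999999*t - 10.097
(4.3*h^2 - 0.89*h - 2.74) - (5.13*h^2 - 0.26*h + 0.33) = -0.83*h^2 - 0.63*h - 3.07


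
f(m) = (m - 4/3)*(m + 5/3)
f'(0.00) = 0.33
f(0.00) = -2.22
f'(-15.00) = -29.67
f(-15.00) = 217.78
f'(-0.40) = -0.47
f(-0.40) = -2.20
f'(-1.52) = -2.71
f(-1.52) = -0.42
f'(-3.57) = -6.81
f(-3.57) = 9.33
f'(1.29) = 2.91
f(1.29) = -0.13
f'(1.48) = 3.29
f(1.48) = 0.46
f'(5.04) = 10.41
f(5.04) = 24.86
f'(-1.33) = -2.33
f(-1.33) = -0.90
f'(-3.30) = -6.27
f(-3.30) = 7.57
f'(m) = 2*m + 1/3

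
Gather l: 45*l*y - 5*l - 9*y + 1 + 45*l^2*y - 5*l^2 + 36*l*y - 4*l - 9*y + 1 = l^2*(45*y - 5) + l*(81*y - 9) - 18*y + 2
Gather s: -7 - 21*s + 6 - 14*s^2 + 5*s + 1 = -14*s^2 - 16*s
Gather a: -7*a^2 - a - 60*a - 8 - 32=-7*a^2 - 61*a - 40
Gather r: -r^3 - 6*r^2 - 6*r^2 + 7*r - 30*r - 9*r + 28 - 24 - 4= -r^3 - 12*r^2 - 32*r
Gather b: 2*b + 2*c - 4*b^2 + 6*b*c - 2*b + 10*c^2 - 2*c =-4*b^2 + 6*b*c + 10*c^2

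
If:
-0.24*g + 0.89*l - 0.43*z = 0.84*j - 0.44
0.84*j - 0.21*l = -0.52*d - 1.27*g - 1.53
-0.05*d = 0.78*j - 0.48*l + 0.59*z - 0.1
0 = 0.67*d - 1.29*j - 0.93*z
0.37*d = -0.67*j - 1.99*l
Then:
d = -0.32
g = -2.70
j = 2.29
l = -0.71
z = -3.40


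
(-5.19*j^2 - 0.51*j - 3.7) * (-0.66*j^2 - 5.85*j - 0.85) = 3.4254*j^4 + 30.6981*j^3 + 9.837*j^2 + 22.0785*j + 3.145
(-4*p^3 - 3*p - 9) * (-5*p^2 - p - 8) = 20*p^5 + 4*p^4 + 47*p^3 + 48*p^2 + 33*p + 72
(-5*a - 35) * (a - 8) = -5*a^2 + 5*a + 280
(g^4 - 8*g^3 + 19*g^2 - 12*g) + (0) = g^4 - 8*g^3 + 19*g^2 - 12*g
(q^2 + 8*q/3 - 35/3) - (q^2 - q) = 11*q/3 - 35/3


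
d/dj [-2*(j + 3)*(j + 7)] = -4*j - 20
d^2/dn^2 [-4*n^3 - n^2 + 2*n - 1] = -24*n - 2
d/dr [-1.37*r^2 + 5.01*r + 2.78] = 5.01 - 2.74*r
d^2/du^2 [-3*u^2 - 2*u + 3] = -6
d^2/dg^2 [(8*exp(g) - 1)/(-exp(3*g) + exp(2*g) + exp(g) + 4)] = (-32*exp(6*g) + 33*exp(5*g) - 51*exp(4*g) - 406*exp(3*g) + 231*exp(2*g) + 17*exp(g) - 132)*exp(g)/(exp(9*g) - 3*exp(8*g) - 7*exp(6*g) + 24*exp(5*g) + 9*exp(4*g) + 23*exp(3*g) - 60*exp(2*g) - 48*exp(g) - 64)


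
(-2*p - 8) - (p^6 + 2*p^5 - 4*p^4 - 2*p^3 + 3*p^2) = -p^6 - 2*p^5 + 4*p^4 + 2*p^3 - 3*p^2 - 2*p - 8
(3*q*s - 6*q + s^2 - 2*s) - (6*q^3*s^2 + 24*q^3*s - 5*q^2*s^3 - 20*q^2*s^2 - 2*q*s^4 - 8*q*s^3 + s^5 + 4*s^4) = -6*q^3*s^2 - 24*q^3*s + 5*q^2*s^3 + 20*q^2*s^2 + 2*q*s^4 + 8*q*s^3 + 3*q*s - 6*q - s^5 - 4*s^4 + s^2 - 2*s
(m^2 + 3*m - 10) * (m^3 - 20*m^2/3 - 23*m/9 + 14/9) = m^5 - 11*m^4/3 - 293*m^3/9 + 545*m^2/9 + 272*m/9 - 140/9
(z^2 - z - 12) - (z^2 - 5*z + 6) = 4*z - 18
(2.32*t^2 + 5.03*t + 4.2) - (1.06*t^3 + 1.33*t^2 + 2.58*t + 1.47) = -1.06*t^3 + 0.99*t^2 + 2.45*t + 2.73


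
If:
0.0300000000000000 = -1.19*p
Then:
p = -0.03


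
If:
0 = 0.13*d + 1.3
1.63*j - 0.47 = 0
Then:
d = -10.00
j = 0.29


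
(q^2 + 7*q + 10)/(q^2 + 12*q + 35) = (q + 2)/(q + 7)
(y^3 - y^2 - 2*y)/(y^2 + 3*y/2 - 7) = 2*y*(y + 1)/(2*y + 7)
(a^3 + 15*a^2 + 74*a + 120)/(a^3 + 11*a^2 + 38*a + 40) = (a + 6)/(a + 2)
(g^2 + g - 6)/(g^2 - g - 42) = (-g^2 - g + 6)/(-g^2 + g + 42)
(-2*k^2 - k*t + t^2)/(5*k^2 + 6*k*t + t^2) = (-2*k + t)/(5*k + t)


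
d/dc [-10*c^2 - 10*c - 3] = -20*c - 10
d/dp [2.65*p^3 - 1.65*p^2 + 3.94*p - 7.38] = 7.95*p^2 - 3.3*p + 3.94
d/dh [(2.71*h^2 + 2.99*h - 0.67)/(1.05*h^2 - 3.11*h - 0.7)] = (-11.5676*h^2 - 2.387*h - 4.1767)/(1.1025*h^4 - 6.531*h^3 + 8.2021*h^2 + 4.354*h + 0.49)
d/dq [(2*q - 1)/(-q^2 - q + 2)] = (-2*q^2 - 2*q + (2*q - 1)*(2*q + 1) + 4)/(q^2 + q - 2)^2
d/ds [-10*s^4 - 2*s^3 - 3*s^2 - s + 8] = -40*s^3 - 6*s^2 - 6*s - 1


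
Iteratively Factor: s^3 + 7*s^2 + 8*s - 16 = (s + 4)*(s^2 + 3*s - 4) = (s + 4)^2*(s - 1)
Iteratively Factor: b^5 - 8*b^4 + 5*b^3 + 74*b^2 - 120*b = (b - 4)*(b^4 - 4*b^3 - 11*b^2 + 30*b) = (b - 4)*(b - 2)*(b^3 - 2*b^2 - 15*b) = b*(b - 4)*(b - 2)*(b^2 - 2*b - 15) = b*(b - 4)*(b - 2)*(b + 3)*(b - 5)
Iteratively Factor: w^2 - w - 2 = (w + 1)*(w - 2)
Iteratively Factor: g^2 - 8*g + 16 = (g - 4)*(g - 4)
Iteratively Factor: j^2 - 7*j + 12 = (j - 3)*(j - 4)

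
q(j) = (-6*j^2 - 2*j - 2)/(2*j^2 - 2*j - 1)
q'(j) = (2 - 4*j)*(-6*j^2 - 2*j - 2)/(2*j^2 - 2*j - 1)^2 + (-12*j - 2)/(2*j^2 - 2*j - 1) = 2*(8*j^2 + 10*j - 1)/(4*j^4 - 8*j^3 + 4*j + 1)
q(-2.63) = -2.11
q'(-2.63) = 0.17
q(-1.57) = -1.93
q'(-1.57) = 0.12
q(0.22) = 2.03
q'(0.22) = 1.76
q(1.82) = -12.85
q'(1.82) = 22.19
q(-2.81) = -2.14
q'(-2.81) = 0.16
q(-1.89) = -1.98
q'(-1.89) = 0.18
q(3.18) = -5.37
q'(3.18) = 1.35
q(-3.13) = -2.19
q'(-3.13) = 0.15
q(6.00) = -3.90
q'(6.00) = 0.20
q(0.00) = 2.00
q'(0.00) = -2.00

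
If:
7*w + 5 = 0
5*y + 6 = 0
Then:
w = -5/7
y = -6/5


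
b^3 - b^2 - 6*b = b*(b - 3)*(b + 2)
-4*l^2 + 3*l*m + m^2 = (-l + m)*(4*l + m)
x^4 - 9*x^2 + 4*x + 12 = (x - 2)^2*(x + 1)*(x + 3)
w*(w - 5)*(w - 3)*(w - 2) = w^4 - 10*w^3 + 31*w^2 - 30*w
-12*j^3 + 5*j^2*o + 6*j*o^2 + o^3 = (-j + o)*(3*j + o)*(4*j + o)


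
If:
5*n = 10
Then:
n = 2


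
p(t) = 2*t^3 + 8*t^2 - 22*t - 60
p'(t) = 6*t^2 + 16*t - 22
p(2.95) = -3.94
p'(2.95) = 77.42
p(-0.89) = -35.49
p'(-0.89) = -31.49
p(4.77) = 234.15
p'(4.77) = 190.84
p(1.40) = -69.63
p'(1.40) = 12.16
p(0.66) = -70.46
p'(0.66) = -8.83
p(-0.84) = -37.06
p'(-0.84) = -31.21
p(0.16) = -63.31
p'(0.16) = -19.29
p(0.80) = -71.46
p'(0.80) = -5.36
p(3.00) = 0.00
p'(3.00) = 80.00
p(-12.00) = -2100.00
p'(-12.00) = 650.00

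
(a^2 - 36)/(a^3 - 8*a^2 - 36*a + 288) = 1/(a - 8)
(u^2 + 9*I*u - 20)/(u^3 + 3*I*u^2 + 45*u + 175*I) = (u + 4*I)/(u^2 - 2*I*u + 35)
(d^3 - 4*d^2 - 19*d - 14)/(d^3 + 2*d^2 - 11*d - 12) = (d^2 - 5*d - 14)/(d^2 + d - 12)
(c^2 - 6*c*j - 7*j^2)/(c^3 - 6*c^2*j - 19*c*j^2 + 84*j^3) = (c + j)/(c^2 + c*j - 12*j^2)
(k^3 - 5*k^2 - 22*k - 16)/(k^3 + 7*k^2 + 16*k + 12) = (k^2 - 7*k - 8)/(k^2 + 5*k + 6)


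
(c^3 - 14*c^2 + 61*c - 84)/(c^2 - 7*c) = c - 7 + 12/c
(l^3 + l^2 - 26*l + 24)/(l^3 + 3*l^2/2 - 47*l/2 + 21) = 2*(l - 4)/(2*l - 7)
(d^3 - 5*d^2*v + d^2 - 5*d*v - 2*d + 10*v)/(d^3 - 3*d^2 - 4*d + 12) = (d^2 - 5*d*v - d + 5*v)/(d^2 - 5*d + 6)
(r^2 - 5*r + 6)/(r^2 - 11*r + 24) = (r - 2)/(r - 8)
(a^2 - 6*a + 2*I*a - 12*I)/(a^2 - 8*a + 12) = (a + 2*I)/(a - 2)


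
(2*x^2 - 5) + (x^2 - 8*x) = 3*x^2 - 8*x - 5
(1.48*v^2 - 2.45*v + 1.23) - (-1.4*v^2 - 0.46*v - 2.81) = 2.88*v^2 - 1.99*v + 4.04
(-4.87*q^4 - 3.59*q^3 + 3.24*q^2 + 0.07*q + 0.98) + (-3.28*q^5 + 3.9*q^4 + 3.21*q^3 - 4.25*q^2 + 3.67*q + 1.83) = -3.28*q^5 - 0.97*q^4 - 0.38*q^3 - 1.01*q^2 + 3.74*q + 2.81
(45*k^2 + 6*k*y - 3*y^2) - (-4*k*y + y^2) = 45*k^2 + 10*k*y - 4*y^2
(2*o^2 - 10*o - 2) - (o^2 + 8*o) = o^2 - 18*o - 2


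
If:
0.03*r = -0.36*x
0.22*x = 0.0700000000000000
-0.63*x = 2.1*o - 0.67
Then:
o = 0.22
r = -3.82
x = 0.32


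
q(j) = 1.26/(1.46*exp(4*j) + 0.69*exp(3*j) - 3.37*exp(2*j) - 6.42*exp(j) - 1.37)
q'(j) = 1.26*(-5.84*exp(4*j) - 2.07*exp(3*j) + 6.74*exp(2*j) + 6.42*exp(j))/(1.46*exp(4*j) + 0.69*exp(3*j) - 3.37*exp(2*j) - 6.42*exp(j) - 1.37)^2 = (-7.3584*exp(3*j) - 2.6082*exp(2*j) + 8.4924*exp(j) + 8.0892)*exp(j)/(-1.46*exp(4*j) - 0.69*exp(3*j) + 3.37*exp(2*j) + 6.42*exp(j) + 1.37)^2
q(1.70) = 0.00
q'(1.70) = -0.00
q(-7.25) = -0.92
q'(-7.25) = 0.00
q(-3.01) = -0.74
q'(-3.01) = 0.15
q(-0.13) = -0.15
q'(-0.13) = 0.11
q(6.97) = 0.00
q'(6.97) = -0.00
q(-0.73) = -0.25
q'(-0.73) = 0.20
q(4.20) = 0.00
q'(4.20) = -0.00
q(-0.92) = -0.29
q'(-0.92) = 0.22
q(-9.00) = -0.92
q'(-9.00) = 0.00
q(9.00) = 0.00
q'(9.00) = 0.00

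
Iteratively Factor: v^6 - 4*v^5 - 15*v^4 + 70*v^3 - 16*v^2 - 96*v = (v - 3)*(v^5 - v^4 - 18*v^3 + 16*v^2 + 32*v) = (v - 3)*(v + 4)*(v^4 - 5*v^3 + 2*v^2 + 8*v) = (v - 3)*(v + 1)*(v + 4)*(v^3 - 6*v^2 + 8*v) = v*(v - 3)*(v + 1)*(v + 4)*(v^2 - 6*v + 8) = v*(v - 4)*(v - 3)*(v + 1)*(v + 4)*(v - 2)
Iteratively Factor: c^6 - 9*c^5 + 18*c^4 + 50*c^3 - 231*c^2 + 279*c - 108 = (c - 1)*(c^5 - 8*c^4 + 10*c^3 + 60*c^2 - 171*c + 108) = (c - 3)*(c - 1)*(c^4 - 5*c^3 - 5*c^2 + 45*c - 36) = (c - 4)*(c - 3)*(c - 1)*(c^3 - c^2 - 9*c + 9) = (c - 4)*(c - 3)^2*(c - 1)*(c^2 + 2*c - 3) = (c - 4)*(c - 3)^2*(c - 1)^2*(c + 3)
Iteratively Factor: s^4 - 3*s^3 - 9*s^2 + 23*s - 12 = (s + 3)*(s^3 - 6*s^2 + 9*s - 4) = (s - 4)*(s + 3)*(s^2 - 2*s + 1) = (s - 4)*(s - 1)*(s + 3)*(s - 1)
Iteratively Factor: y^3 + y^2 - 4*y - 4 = (y + 1)*(y^2 - 4) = (y - 2)*(y + 1)*(y + 2)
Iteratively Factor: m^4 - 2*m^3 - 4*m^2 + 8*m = (m - 2)*(m^3 - 4*m) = (m - 2)*(m + 2)*(m^2 - 2*m) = m*(m - 2)*(m + 2)*(m - 2)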